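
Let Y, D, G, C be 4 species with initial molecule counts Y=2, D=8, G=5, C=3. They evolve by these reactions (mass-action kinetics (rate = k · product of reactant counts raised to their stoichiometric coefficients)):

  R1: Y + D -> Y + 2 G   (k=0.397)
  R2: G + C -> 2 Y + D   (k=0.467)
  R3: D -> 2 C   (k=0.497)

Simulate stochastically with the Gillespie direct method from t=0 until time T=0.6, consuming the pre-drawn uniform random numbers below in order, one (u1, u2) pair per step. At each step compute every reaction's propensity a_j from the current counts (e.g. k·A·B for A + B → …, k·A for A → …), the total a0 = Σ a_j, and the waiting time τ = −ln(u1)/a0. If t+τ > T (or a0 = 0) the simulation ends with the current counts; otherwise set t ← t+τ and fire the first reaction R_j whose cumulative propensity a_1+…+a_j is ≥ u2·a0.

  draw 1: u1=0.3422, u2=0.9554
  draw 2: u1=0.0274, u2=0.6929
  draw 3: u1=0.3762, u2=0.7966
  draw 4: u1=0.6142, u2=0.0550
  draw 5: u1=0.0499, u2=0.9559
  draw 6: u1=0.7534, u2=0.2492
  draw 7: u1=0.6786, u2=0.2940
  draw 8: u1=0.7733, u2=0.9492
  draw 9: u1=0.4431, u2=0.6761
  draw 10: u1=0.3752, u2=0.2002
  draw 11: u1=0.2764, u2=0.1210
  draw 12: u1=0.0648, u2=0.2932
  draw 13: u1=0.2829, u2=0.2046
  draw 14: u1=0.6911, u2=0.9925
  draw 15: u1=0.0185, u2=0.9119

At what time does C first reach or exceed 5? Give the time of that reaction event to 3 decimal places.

t=0.000: Y=2 D=8 G=5 C=3
Draw 1: a1=6.352, a2=7.005, a3=3.976, a0=17.333; τ=−ln(0.3422)/17.333=0.062 → t=0.062; u2·a0=0.9554·17.333=16.560; a1+a2=13.357 < 16.560 ≤ a1+…+a3=17.333 → R3 fires; Y=2 D=7 G=5 C=5
Draw 2: a1=5.558, a2=11.675, a3=3.479, a0=20.712; τ=−ln(0.0274)/20.712=0.174 → t=0.236; u2·a0=0.6929·20.712=14.351; a1=5.558 < 14.351 ≤ a1+a2=17.233 → R2 fires; Y=4 D=8 G=4 C=4
Draw 3: a1=12.704, a2=7.472, a3=3.976, a0=24.152; τ=−ln(0.3762)/24.152=0.040 → t=0.276; u2·a0=0.7966·24.152=19.239; a1=12.704 < 19.239 ≤ a1+a2=20.176 → R2 fires; Y=6 D=9 G=3 C=3
Draw 4: a1=21.438, a2=4.203, a3=4.473, a0=30.114; τ=−ln(0.6142)/30.114=0.016 → t=0.292; u2·a0=0.0550·30.114=1.656 ≤ a1=21.438 → R1 fires; Y=6 D=8 G=5 C=3
Draw 5: a1=19.056, a2=7.005, a3=3.976, a0=30.037; τ=−ln(0.0499)/30.037=0.100 → t=0.392; u2·a0=0.9559·30.037=28.712; a1+a2=26.061 < 28.712 ≤ a1+…+a3=30.037 → R3 fires; Y=6 D=7 G=5 C=5
Draw 6: a1=16.674, a2=11.675, a3=3.479, a0=31.828; τ=−ln(0.7534)/31.828=0.009 → t=0.401; u2·a0=0.2492·31.828=7.932 ≤ a1=16.674 → R1 fires; Y=6 D=6 G=7 C=5
Draw 7: a1=14.292, a2=16.345, a3=2.982, a0=33.619; τ=−ln(0.6786)/33.619=0.012 → t=0.412; u2·a0=0.2940·33.619=9.884 ≤ a1=14.292 → R1 fires; Y=6 D=5 G=9 C=5
Draw 8: a1=11.910, a2=21.015, a3=2.485, a0=35.410; τ=−ln(0.7733)/35.410=0.007 → t=0.420; u2·a0=0.9492·35.410=33.611; a1+a2=32.925 < 33.611 ≤ a1+…+a3=35.410 → R3 fires; Y=6 D=4 G=9 C=7
Draw 9: a1=9.528, a2=29.421, a3=1.988, a0=40.937; τ=−ln(0.4431)/40.937=0.020 → t=0.440; u2·a0=0.6761·40.937=27.678; a1=9.528 < 27.678 ≤ a1+a2=38.949 → R2 fires; Y=8 D=5 G=8 C=6
Draw 10: a1=15.880, a2=22.416, a3=2.485, a0=40.781; τ=−ln(0.3752)/40.781=0.024 → t=0.464; u2·a0=0.2002·40.781=8.164 ≤ a1=15.880 → R1 fires; Y=8 D=4 G=10 C=6
Draw 11: a1=12.704, a2=28.020, a3=1.988, a0=42.712; τ=−ln(0.2764)/42.712=0.030 → t=0.494; u2·a0=0.1210·42.712=5.168 ≤ a1=12.704 → R1 fires; Y=8 D=3 G=12 C=6
Draw 12: a1=9.528, a2=33.624, a3=1.491, a0=44.643; τ=−ln(0.0648)/44.643=0.061 → t=0.555; u2·a0=0.2932·44.643=13.089; a1=9.528 < 13.089 ≤ a1+a2=43.152 → R2 fires; Y=10 D=4 G=11 C=5
Draw 13: a1=15.880, a2=25.685, a3=1.988, a0=43.553; τ=−ln(0.2829)/43.553=0.029 → t=0.584; u2·a0=0.2046·43.553=8.911 ≤ a1=15.880 → R1 fires; Y=10 D=3 G=13 C=5
Draw 14: a1=11.910, a2=30.355, a3=1.491, a0=43.756; τ=−ln(0.6911)/43.756=0.008 → t=0.592; u2·a0=0.9925·43.756=43.428; a1+a2=42.265 < 43.428 ≤ a1+…+a3=43.756 → R3 fires; Y=10 D=2 G=13 C=7
Draw 15: a1=7.940, a2=42.497, a3=0.994, a0=51.431; τ=−ln(0.0185)/51.431=0.078 → t=0.670 > T=0.6: stop.
C first becomes ≥ 5 when it reaches 5 at the event at t=0.062.

Threshold first reached at t = 0.062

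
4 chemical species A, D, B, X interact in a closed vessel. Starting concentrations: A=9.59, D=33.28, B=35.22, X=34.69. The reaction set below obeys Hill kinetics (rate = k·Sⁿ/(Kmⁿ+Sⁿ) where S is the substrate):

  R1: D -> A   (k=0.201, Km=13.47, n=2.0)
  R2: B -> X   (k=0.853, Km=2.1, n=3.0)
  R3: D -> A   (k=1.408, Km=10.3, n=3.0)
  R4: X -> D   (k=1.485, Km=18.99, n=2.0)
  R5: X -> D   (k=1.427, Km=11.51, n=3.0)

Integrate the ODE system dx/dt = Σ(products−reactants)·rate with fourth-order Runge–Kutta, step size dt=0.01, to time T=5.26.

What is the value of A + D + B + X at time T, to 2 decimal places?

Check how each reaction changes W = A + D + B + X (weight of products minus weight of reactants):
R1: D -> A: (1·1) − (1·1) = 1 − 1 = 0
R2: B -> X: (1·1) − (1·1) = 1 − 1 = 0
R3: D -> A: (1·1) − (1·1) = 1 − 1 = 0
R4: X -> D: (1·1) − (1·1) = 1 − 1 = 0
R5: X -> D: (1·1) − (1·1) = 1 − 1 = 0
Every reaction leaves W unchanged, so W is conserved and no simulation is needed: W(T) = W(0) = 9.59 + 33.28 + 35.22 + 34.69 = 112.78

Value at T = 112.78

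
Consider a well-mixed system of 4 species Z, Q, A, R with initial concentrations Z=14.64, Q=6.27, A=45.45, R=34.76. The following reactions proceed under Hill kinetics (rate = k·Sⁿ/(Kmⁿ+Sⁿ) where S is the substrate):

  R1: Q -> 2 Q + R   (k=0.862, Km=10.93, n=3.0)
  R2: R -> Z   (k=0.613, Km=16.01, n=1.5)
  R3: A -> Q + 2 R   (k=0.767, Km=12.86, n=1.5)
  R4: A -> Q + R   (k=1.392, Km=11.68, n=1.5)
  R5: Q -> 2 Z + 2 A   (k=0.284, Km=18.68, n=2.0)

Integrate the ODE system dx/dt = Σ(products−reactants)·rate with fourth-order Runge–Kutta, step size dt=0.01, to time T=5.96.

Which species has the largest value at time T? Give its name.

Dominant species at T: R

RK4 with dt=0.01: 596 steps to T=5.96. Trajectory (selected grid times):
t=0.00: Z=14.64 Q=6.27 A=45.45 R=34.76
t=0.66: Z=15.00 Q=7.61 A=44.25 R=36.25
t=1.32: Z=15.37 Q=9.00 A=43.06 R=37.79
t=1.99: Z=15.78 Q=10.45 A=41.89 R=39.40
t=2.65: Z=16.20 Q=11.93 A=40.76 R=41.03
t=3.31: Z=16.65 Q=13.44 A=39.65 R=42.71
t=3.97: Z=17.11 Q=14.97 A=38.58 R=44.41
t=4.64: Z=17.61 Q=16.56 A=37.51 R=46.16
t=5.30: Z=18.12 Q=18.12 A=36.48 R=47.89
t=5.96: Z=18.65 Q=19.70 A=35.48 R=49.64
At T=5.96: Z=18.65 Q=19.70 A=35.48 R=49.64; the largest is R.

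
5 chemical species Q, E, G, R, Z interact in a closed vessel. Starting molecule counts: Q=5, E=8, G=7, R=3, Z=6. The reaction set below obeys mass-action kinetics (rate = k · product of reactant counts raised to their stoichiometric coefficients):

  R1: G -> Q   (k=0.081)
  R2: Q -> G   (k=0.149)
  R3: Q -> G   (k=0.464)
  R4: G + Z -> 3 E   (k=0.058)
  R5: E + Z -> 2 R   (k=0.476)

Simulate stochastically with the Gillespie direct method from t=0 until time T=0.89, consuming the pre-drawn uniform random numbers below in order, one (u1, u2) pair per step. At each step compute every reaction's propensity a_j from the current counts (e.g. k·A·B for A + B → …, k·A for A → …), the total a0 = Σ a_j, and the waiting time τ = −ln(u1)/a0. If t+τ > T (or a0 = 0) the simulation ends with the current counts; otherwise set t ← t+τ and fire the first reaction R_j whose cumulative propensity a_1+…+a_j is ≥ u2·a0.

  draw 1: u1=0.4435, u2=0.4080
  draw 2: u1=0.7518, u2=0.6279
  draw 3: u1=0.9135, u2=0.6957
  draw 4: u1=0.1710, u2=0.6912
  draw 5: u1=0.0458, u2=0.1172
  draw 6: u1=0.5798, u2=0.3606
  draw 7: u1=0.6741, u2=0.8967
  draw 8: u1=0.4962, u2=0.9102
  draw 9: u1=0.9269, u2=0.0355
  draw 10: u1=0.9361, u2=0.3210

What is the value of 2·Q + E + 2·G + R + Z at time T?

Check how each reaction changes W = 2·Q + E + 2·G + R + Z (weight of products minus weight of reactants):
R1: G -> Q: (2·1) − (2·1) = 2 − 2 = 0
R2: Q -> G: (2·1) − (2·1) = 2 − 2 = 0
R3: Q -> G: (2·1) − (2·1) = 2 − 2 = 0
R4: G + Z -> 3 E: (1·3) − (2·1 + 1·1) = 3 − 3 = 0
R5: E + Z -> 2 R: (1·2) − (1·1 + 1·1) = 2 − 2 = 0
Every reaction leaves W unchanged, so W is conserved and no simulation is needed: W(T) = W(0) = 2·5 + 8 + 2·7 + 3 + 6 = 41

Value at T = 41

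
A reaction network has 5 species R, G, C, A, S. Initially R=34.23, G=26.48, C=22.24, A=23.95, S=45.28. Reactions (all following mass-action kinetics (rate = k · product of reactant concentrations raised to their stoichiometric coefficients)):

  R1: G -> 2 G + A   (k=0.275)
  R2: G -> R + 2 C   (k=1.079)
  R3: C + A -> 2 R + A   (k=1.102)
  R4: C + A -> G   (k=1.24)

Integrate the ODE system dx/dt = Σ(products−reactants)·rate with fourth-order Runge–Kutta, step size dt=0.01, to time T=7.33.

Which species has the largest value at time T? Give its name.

RK4 with dt=0.01: 733 steps to T=7.33. Trajectory (selected grid times):
t=0.00: R=34.23 G=26.48 C=22.24 A=23.95 S=45.28
t=0.81: R=123.95 G=34.04 C=27.42 A=0.30 S=45.28
t=1.63: R=160.02 G=22.23 C=64.28 A=0.08 S=45.28
t=2.44: R=183.08 G=14.51 C=88.22 A=0.04 S=45.28
t=3.26: R=198.25 G=9.42 C=104.02 A=0.02 S=45.28
t=4.07: R=208.00 G=6.14 C=114.18 A=0.01 S=45.28
t=4.89: R=214.42 G=3.98 C=120.87 A=0.01 S=45.28
t=5.70: R=218.54 G=2.60 C=125.16 A=0.00 S=45.28
t=6.52: R=221.25 G=1.68 C=127.99 A=0.00 S=45.28
t=7.33: R=222.99 G=1.10 C=129.81 A=0.00 S=45.28
At T=7.33: R=222.99 G=1.10 C=129.81 A=0.00 S=45.28; the largest is R.

Dominant species at T: R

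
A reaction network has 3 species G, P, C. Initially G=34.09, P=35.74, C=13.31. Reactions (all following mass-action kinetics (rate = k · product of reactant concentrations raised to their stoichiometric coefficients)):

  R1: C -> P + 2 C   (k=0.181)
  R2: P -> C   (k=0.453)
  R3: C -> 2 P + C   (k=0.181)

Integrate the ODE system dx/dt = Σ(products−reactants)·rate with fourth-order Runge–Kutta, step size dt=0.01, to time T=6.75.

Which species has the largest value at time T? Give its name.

Dominant species at T: C

RK4 with dt=0.01: 675 steps to T=6.75. Trajectory (selected grid times):
t=0.00: G=34.09 P=35.74 C=13.31
t=0.75: G=34.09 P=32.60 C=27.49
t=1.50: G=34.09 P=35.57 C=43.70
t=2.25: G=34.09 P=44.01 C=64.33
t=3.00: G=34.09 P=58.36 C=92.06
t=3.75: G=34.09 P=79.94 C=130.27
t=4.50: G=34.09 P=111.09 C=183.51
t=5.25: G=34.09 P=155.32 C=258.02
t=6.00: G=34.09 P=217.71 C=362.50
t=6.75: G=34.09 P=305.48 C=509.13
At T=6.75: G=34.09 P=305.48 C=509.13; the largest is C.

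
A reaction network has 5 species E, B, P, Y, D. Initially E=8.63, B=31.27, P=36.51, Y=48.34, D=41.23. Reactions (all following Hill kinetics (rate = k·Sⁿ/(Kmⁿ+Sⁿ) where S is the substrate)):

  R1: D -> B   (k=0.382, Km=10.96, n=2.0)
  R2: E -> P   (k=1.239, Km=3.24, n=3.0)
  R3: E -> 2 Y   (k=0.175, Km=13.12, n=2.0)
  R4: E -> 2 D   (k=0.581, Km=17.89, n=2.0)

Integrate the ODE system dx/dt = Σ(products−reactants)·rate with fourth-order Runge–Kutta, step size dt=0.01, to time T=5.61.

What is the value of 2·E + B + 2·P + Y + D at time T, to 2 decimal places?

Value at T = 211.12

Check how each reaction changes W = 2·E + B + 2·P + Y + D (weight of products minus weight of reactants):
R1: D -> B: (1·1) − (1·1) = 1 − 1 = 0
R2: E -> P: (2·1) − (2·1) = 2 − 2 = 0
R3: E -> 2 Y: (1·2) − (2·1) = 2 − 2 = 0
R4: E -> 2 D: (1·2) − (2·1) = 2 − 2 = 0
Every reaction leaves W unchanged, so W is conserved and no simulation is needed: W(T) = W(0) = 2·8.63 + 31.27 + 2·36.51 + 48.34 + 41.23 = 211.12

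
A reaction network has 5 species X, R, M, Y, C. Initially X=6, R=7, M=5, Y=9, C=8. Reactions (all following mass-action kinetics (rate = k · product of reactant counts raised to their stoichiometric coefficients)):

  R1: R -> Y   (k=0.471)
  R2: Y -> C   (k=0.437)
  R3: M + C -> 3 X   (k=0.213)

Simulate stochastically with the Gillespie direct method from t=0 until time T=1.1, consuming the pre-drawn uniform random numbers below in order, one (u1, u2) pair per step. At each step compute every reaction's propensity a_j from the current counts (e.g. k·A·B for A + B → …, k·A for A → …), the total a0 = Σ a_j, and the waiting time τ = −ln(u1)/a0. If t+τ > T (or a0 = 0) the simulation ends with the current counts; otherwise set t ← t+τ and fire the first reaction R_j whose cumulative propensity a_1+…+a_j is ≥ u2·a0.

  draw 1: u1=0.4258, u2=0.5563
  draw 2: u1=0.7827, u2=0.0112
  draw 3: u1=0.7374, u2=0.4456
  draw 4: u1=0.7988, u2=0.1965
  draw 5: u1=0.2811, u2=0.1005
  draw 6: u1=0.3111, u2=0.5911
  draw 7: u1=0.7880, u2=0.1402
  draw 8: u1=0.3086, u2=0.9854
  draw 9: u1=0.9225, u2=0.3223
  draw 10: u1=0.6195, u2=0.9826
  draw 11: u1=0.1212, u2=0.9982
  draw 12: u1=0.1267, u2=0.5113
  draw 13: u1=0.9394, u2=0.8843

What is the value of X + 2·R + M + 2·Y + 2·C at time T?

Check how each reaction changes W = X + 2·R + M + 2·Y + 2·C (weight of products minus weight of reactants):
R1: R -> Y: (2·1) − (2·1) = 2 − 2 = 0
R2: Y -> C: (2·1) − (2·1) = 2 − 2 = 0
R3: M + C -> 3 X: (1·3) − (1·1 + 2·1) = 3 − 3 = 0
Every reaction leaves W unchanged, so W is conserved and no simulation is needed: W(T) = W(0) = 6 + 2·7 + 5 + 2·9 + 2·8 = 59

Value at T = 59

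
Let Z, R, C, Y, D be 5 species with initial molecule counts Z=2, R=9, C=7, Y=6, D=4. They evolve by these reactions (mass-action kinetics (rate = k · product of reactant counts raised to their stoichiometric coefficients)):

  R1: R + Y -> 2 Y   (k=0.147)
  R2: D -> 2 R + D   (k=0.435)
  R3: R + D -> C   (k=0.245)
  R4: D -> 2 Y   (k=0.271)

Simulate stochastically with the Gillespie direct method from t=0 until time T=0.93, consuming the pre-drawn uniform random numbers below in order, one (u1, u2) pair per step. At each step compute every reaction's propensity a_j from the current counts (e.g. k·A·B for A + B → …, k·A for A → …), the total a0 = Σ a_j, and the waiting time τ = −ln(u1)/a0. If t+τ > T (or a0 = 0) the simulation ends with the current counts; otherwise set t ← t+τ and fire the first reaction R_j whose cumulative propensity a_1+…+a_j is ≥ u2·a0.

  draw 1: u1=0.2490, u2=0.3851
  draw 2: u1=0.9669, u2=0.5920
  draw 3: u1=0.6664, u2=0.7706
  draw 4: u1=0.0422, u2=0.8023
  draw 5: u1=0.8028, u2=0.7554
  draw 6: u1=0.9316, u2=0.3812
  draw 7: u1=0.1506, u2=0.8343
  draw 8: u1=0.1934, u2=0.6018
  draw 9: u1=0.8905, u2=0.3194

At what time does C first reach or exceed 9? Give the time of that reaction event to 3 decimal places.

Threshold first reached at t = 0.101

t=0.000: Z=2 R=9 C=7 Y=6 D=4
Draw 1: a1=7.938, a2=1.740, a3=8.820, a4=1.084, a0=19.582; τ=−ln(0.2490)/19.582=0.071 → t=0.071; u2·a0=0.3851·19.582=7.541 ≤ a1=7.938 → R1 fires; Z=2 R=8 C=7 Y=7 D=4
Draw 2: a1=8.232, a2=1.740, a3=7.840, a4=1.084, a0=18.896; τ=−ln(0.9669)/18.896=0.002 → t=0.073; u2·a0=0.5920·18.896=11.186; a1+a2=9.972 < 11.186 ≤ a1+…+a3=17.812 → R3 fires; Z=2 R=7 C=8 Y=7 D=3
Draw 3: a1=7.203, a2=1.305, a3=5.145, a4=0.813, a0=14.466; τ=−ln(0.6664)/14.466=0.028 → t=0.101; u2·a0=0.7706·14.466=11.147; a1+a2=8.508 < 11.147 ≤ a1+…+a3=13.653 → R3 fires; Z=2 R=6 C=9 Y=7 D=2
Draw 4: a1=6.174, a2=0.870, a3=2.940, a4=0.542, a0=10.526; τ=−ln(0.0422)/10.526=0.301 → t=0.402; u2·a0=0.8023·10.526=8.445; a1+a2=7.044 < 8.445 ≤ a1+…+a3=9.984 → R3 fires; Z=2 R=5 C=10 Y=7 D=1
Draw 5: a1=5.145, a2=0.435, a3=1.225, a4=0.271, a0=7.076; τ=−ln(0.8028)/7.076=0.031 → t=0.433; u2·a0=0.7554·7.076=5.345; a1=5.145 < 5.345 ≤ a1+a2=5.580 → R2 fires; Z=2 R=7 C=10 Y=7 D=1
Draw 6: a1=7.203, a2=0.435, a3=1.715, a4=0.271, a0=9.624; τ=−ln(0.9316)/9.624=0.007 → t=0.440; u2·a0=0.3812·9.624=3.669 ≤ a1=7.203 → R1 fires; Z=2 R=6 C=10 Y=8 D=1
Draw 7: a1=7.056, a2=0.435, a3=1.470, a4=0.271, a0=9.232; τ=−ln(0.1506)/9.232=0.205 → t=0.645; u2·a0=0.8343·9.232=7.702; a1+a2=7.491 < 7.702 ≤ a1+…+a3=8.961 → R3 fires; Z=2 R=5 C=11 Y=8 D=0
Draw 8: a1=5.880, a2=0.000, a3=0.000, a4=0.000, a0=5.880; τ=−ln(0.1934)/5.880=0.279 → t=0.924; u2·a0=0.6018·5.880=3.539 ≤ a1=5.880 → R1 fires; Z=2 R=4 C=11 Y=9 D=0
Draw 9: a1=5.292, a2=0.000, a3=0.000, a4=0.000, a0=5.292; τ=−ln(0.8905)/5.292=0.022 → t=0.946 > T=0.93: stop.
C first becomes ≥ 9 when it reaches 9 at the event at t=0.101.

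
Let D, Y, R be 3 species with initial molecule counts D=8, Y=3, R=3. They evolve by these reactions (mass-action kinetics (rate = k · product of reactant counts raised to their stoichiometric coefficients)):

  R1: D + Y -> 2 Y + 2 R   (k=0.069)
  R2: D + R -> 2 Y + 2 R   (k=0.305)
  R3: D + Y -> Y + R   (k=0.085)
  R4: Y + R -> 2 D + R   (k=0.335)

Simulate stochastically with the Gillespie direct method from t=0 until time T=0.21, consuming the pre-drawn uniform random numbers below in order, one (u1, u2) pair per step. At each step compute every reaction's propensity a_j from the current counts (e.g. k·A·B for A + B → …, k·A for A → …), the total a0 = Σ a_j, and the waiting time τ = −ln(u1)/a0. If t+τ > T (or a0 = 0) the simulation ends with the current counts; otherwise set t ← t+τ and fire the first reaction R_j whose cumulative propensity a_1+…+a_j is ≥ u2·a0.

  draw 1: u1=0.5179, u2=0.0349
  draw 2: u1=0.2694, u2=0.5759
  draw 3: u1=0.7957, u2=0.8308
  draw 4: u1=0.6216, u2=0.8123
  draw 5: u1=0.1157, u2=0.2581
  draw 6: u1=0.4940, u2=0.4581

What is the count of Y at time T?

Y at T = 6

t=0.000: D=8 Y=3 R=3
Draw 1: a1=1.656, a2=7.320, a3=2.040, a4=3.015, a0=14.031; τ=−ln(0.5179)/14.031=0.047 → t=0.047; u2·a0=0.0349·14.031=0.490 ≤ a1=1.656 → R1 fires; D=7 Y=4 R=5
Draw 2: a1=1.932, a2=10.675, a3=2.380, a4=6.700, a0=21.687; τ=−ln(0.2694)/21.687=0.060 → t=0.107; u2·a0=0.5759·21.687=12.490; a1=1.932 < 12.490 ≤ a1+a2=12.607 → R2 fires; D=6 Y=6 R=6
Draw 3: a1=2.484, a2=10.980, a3=3.060, a4=12.060, a0=28.584; τ=−ln(0.7957)/28.584=0.008 → t=0.115; u2·a0=0.8308·28.584=23.748; a1+…+a3=16.524 < 23.748 ≤ a1+…+a4=28.584 → R4 fires; D=8 Y=5 R=6
Draw 4: a1=2.760, a2=14.640, a3=3.400, a4=10.050, a0=30.850; τ=−ln(0.6216)/30.850=0.015 → t=0.131; u2·a0=0.8123·30.850=25.059; a1+…+a3=20.800 < 25.059 ≤ a1+…+a4=30.850 → R4 fires; D=10 Y=4 R=6
Draw 5: a1=2.760, a2=18.300, a3=3.400, a4=8.040, a0=32.500; τ=−ln(0.1157)/32.500=0.066 → t=0.197; u2·a0=0.2581·32.500=8.388; a1=2.760 < 8.388 ≤ a1+a2=21.060 → R2 fires; D=9 Y=6 R=7
Draw 6: a1=3.726, a2=19.215, a3=4.590, a4=14.070, a0=41.601; τ=−ln(0.4940)/41.601=0.017 → t=0.214 > T=0.21: stop.
Read off Y at T=0.21: 6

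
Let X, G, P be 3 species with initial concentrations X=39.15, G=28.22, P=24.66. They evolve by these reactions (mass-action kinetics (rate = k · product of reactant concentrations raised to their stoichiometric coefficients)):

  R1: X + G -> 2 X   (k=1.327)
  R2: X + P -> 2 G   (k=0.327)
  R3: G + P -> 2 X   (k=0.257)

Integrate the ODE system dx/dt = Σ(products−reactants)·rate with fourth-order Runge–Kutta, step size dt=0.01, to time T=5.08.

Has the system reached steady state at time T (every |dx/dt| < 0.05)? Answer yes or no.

RK4 with dt=0.01: 508 steps to T=5.08. Trajectory (selected grid times):
t=0.00: X=39.15 G=28.22 P=24.66
t=0.56: X=92.03 G=0.00 P=0.00
t=1.13: X=92.03 G=0.00 P=0.00
t=1.69: X=92.03 G=0.00 P=0.00
t=2.26: X=92.03 G=0.00 P=0.00
t=2.82: X=92.03 G=0.00 P=0.00
t=3.39: X=92.03 G=0.00 P=0.00
t=3.95: X=92.03 G=0.00 P=0.00
t=4.52: X=92.03 G=0.00 P=0.00
t=5.08: X=92.03 G=0.00 P=0.00
Rates at T: R1=0.0000, R2=0.0000, R3=0.0000
dx/dt at T (Σ net stoichiometry × rate): X=+0.0000, G=-0.0000, P=-0.0000
Largest |dx/dt| is |+0.0000| (X) < 0.05 → steady.

Steady state at T: yes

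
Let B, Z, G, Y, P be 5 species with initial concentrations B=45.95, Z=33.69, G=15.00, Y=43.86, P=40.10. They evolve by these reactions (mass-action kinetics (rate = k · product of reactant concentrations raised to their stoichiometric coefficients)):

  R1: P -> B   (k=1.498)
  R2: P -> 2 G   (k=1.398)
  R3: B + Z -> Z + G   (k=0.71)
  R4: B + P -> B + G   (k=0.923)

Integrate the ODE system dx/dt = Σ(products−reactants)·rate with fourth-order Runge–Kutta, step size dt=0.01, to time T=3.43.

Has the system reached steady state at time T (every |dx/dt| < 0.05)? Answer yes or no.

Steady state at T: yes

RK4 with dt=0.01: 343 steps to T=3.43. Trajectory (selected grid times):
t=0.00: B=45.95 Z=33.69 G=15.00 Y=43.86 P=40.10
t=0.38: B=0.15 Z=33.69 G=102.03 Y=43.86 P=2.00
t=0.76: B=0.05 Z=33.69 G=104.13 Y=43.86 P=0.65
t=1.14: B=0.02 Z=33.69 G=104.80 Y=43.86 P=0.21
t=1.52: B=0.01 Z=33.69 G=105.02 Y=43.86 P=0.07
t=1.91: B=0.00 Z=33.69 G=105.09 Y=43.86 P=0.02
t=2.29: B=0.00 Z=33.69 G=105.12 Y=43.86 P=0.01
t=2.67: B=0.00 Z=33.69 G=105.13 Y=43.86 P=0.00
t=3.05: B=0.00 Z=33.69 G=105.13 Y=43.86 P=0.00
t=3.43: B=0.00 Z=33.69 G=105.13 Y=43.86 P=0.00
Rates at T: R1=0.0004, R2=0.0004, R3=0.0005, R4=0.0000
dx/dt at T (Σ net stoichiometry × rate): B=-0.0001, Z=+0.0000, G=+0.0013, Y=+0.0000, P=-0.0008
Largest |dx/dt| is |+0.0013| (G) < 0.05 → steady.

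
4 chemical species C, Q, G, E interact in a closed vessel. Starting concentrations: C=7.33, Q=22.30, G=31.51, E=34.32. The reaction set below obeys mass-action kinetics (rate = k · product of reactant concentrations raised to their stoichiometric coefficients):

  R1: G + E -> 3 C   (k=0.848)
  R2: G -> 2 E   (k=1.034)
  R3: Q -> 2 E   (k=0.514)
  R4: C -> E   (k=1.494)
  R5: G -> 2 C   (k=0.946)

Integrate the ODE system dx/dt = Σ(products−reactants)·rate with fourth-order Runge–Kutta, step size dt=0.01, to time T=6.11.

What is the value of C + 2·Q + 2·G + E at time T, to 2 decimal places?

Check how each reaction changes W = C + 2·Q + 2·G + E (weight of products minus weight of reactants):
R1: G + E -> 3 C: (1·3) − (2·1 + 1·1) = 3 − 3 = 0
R2: G -> 2 E: (1·2) − (2·1) = 2 − 2 = 0
R3: Q -> 2 E: (1·2) − (2·1) = 2 − 2 = 0
R4: C -> E: (1·1) − (1·1) = 1 − 1 = 0
R5: G -> 2 C: (1·2) − (2·1) = 2 − 2 = 0
Every reaction leaves W unchanged, so W is conserved and no simulation is needed: W(T) = W(0) = 7.33 + 2·22.30 + 2·31.51 + 34.32 = 149.27

Value at T = 149.27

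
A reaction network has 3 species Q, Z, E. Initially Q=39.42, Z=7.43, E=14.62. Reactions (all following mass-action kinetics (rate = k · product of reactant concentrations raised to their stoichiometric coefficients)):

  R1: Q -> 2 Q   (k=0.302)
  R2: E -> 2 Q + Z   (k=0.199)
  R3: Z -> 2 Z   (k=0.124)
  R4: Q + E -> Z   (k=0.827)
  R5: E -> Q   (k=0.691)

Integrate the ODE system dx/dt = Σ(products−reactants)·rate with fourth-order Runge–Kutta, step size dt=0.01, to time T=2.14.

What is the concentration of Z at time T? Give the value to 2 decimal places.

RK4 with dt=0.01: 214 steps to T=2.14. Trajectory (selected grid times):
t=0.00: Q=39.42 Z=7.43 E=14.62
t=0.24: Q=27.97 Z=22.24 E=0.04
t=0.48: Q=30.04 Z=22.95 E=0.00
t=0.71: Q=32.20 Z=23.61 E=0.00
t=0.95: Q=34.62 Z=24.33 E=0.00
t=1.19: Q=37.22 Z=25.06 E=0.00
t=1.43: Q=40.02 Z=25.82 E=0.00
t=1.66: Q=42.90 Z=26.57 E=0.00
t=1.90: Q=46.12 Z=27.37 E=0.00
t=2.14: Q=49.59 Z=28.20 E=0.00
Read off Z at T=2.14: 28.20

Z at T = 28.20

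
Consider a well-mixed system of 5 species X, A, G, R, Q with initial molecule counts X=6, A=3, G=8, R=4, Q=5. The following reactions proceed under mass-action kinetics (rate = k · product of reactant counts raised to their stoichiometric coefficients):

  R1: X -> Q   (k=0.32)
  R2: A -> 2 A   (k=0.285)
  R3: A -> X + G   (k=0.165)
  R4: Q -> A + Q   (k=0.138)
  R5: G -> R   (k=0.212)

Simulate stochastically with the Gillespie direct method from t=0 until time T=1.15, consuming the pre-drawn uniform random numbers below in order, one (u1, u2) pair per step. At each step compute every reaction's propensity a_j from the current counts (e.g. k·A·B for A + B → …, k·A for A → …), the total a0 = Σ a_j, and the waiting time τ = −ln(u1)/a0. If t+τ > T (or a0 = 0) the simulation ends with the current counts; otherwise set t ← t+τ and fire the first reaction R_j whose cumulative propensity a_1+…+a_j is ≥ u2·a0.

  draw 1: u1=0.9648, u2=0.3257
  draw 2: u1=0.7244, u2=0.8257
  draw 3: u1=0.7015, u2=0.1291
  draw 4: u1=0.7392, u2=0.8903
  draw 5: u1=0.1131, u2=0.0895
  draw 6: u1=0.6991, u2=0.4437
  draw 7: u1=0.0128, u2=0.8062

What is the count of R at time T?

R at T = 6

t=0.000: X=6 A=3 G=8 R=4 Q=5
Draw 1: a1=1.920, a2=0.855, a3=0.495, a4=0.690, a5=1.696, a0=5.656; τ=−ln(0.9648)/5.656=0.006 → t=0.006; u2·a0=0.3257·5.656=1.842 ≤ a1=1.920 → R1 fires; X=5 A=3 G=8 R=4 Q=6
Draw 2: a1=1.600, a2=0.855, a3=0.495, a4=0.828, a5=1.696, a0=5.474; τ=−ln(0.7244)/5.474=0.059 → t=0.065; u2·a0=0.8257·5.474=4.520; a1+…+a4=3.778 < 4.520 ≤ a1+…+a5=5.474 → R5 fires; X=5 A=3 G=7 R=5 Q=6
Draw 3: a1=1.600, a2=0.855, a3=0.495, a4=0.828, a5=1.484, a0=5.262; τ=−ln(0.7015)/5.262=0.067 → t=0.133; u2·a0=0.1291·5.262=0.679 ≤ a1=1.600 → R1 fires; X=4 A=3 G=7 R=5 Q=7
Draw 4: a1=1.280, a2=0.855, a3=0.495, a4=0.966, a5=1.484, a0=5.080; τ=−ln(0.7392)/5.080=0.059 → t=0.192; u2·a0=0.8903·5.080=4.523; a1+…+a4=3.596 < 4.523 ≤ a1+…+a5=5.080 → R5 fires; X=4 A=3 G=6 R=6 Q=7
Draw 5: a1=1.280, a2=0.855, a3=0.495, a4=0.966, a5=1.272, a0=4.868; τ=−ln(0.1131)/4.868=0.448 → t=0.640; u2·a0=0.0895·4.868=0.436 ≤ a1=1.280 → R1 fires; X=3 A=3 G=6 R=6 Q=8
Draw 6: a1=0.960, a2=0.855, a3=0.495, a4=1.104, a5=1.272, a0=4.686; τ=−ln(0.6991)/4.686=0.076 → t=0.716; u2·a0=0.4437·4.686=2.079; a1+a2=1.815 < 2.079 ≤ a1+…+a3=2.310 → R3 fires; X=4 A=2 G=7 R=6 Q=8
Draw 7: a1=1.280, a2=0.570, a3=0.330, a4=1.104, a5=1.484, a0=4.768; τ=−ln(0.0128)/4.768=0.914 → t=1.630 > T=1.15: stop.
Read off R at T=1.15: 6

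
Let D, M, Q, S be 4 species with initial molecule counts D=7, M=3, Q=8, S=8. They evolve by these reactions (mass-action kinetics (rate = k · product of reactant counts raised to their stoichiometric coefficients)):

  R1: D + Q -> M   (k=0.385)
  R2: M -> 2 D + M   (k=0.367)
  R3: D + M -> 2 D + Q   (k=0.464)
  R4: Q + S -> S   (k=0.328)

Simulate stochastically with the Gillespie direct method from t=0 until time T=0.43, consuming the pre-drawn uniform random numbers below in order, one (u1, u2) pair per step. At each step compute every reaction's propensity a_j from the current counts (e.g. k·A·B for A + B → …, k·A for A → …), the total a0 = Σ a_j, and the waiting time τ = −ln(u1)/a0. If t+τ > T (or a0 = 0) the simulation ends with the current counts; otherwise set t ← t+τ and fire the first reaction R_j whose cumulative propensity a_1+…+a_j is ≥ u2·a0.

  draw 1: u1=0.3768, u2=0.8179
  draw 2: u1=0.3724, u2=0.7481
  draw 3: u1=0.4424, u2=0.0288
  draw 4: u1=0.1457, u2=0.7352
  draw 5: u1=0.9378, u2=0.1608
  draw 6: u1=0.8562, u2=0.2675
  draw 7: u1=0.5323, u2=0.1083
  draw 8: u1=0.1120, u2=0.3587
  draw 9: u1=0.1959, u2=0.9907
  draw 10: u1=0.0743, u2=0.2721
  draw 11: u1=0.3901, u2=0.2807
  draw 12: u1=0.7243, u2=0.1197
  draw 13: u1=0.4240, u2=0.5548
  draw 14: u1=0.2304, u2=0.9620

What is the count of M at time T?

t=0.000: D=7 M=3 Q=8 S=8
Draw 1: a1=21.560, a2=1.101, a3=9.744, a4=20.992, a0=53.397; τ=−ln(0.3768)/53.397=0.018 → t=0.018; u2·a0=0.8179·53.397=43.673; a1+…+a3=32.405 < 43.673 ≤ a1+…+a4=53.397 → R4 fires; D=7 M=3 Q=7 S=8
Draw 2: a1=18.865, a2=1.101, a3=9.744, a4=18.368, a0=48.078; τ=−ln(0.3724)/48.078=0.021 → t=0.039; u2·a0=0.7481·48.078=35.967; a1+…+a3=29.710 < 35.967 ≤ a1+…+a4=48.078 → R4 fires; D=7 M=3 Q=6 S=8
Draw 3: a1=16.170, a2=1.101, a3=9.744, a4=15.744, a0=42.759; τ=−ln(0.4424)/42.759=0.019 → t=0.058; u2·a0=0.0288·42.759=1.231 ≤ a1=16.170 → R1 fires; D=6 M=4 Q=5 S=8
Draw 4: a1=11.550, a2=1.468, a3=11.136, a4=13.120, a0=37.274; τ=−ln(0.1457)/37.274=0.052 → t=0.110; u2·a0=0.7352·37.274=27.404; a1+…+a3=24.154 < 27.404 ≤ a1+…+a4=37.274 → R4 fires; D=6 M=4 Q=4 S=8
Draw 5: a1=9.240, a2=1.468, a3=11.136, a4=10.496, a0=32.340; τ=−ln(0.9378)/32.340=0.002 → t=0.112; u2·a0=0.1608·32.340=5.200 ≤ a1=9.240 → R1 fires; D=5 M=5 Q=3 S=8
Draw 6: a1=5.775, a2=1.835, a3=11.600, a4=7.872, a0=27.082; τ=−ln(0.8562)/27.082=0.006 → t=0.117; u2·a0=0.2675·27.082=7.244; a1=5.775 < 7.244 ≤ a1+a2=7.610 → R2 fires; D=7 M=5 Q=3 S=8
Draw 7: a1=8.085, a2=1.835, a3=16.240, a4=7.872, a0=34.032; τ=−ln(0.5323)/34.032=0.019 → t=0.136; u2·a0=0.1083·34.032=3.686 ≤ a1=8.085 → R1 fires; D=6 M=6 Q=2 S=8
Draw 8: a1=4.620, a2=2.202, a3=16.704, a4=5.248, a0=28.774; τ=−ln(0.1120)/28.774=0.076 → t=0.212; u2·a0=0.3587·28.774=10.321; a1+a2=6.822 < 10.321 ≤ a1+…+a3=23.526 → R3 fires; D=7 M=5 Q=3 S=8
Draw 9: a1=8.085, a2=1.835, a3=16.240, a4=7.872, a0=34.032; τ=−ln(0.1959)/34.032=0.048 → t=0.260; u2·a0=0.9907·34.032=33.716; a1+…+a3=26.160 < 33.716 ≤ a1+…+a4=34.032 → R4 fires; D=7 M=5 Q=2 S=8
Draw 10: a1=5.390, a2=1.835, a3=16.240, a4=5.248, a0=28.713; τ=−ln(0.0743)/28.713=0.091 → t=0.350; u2·a0=0.2721·28.713=7.813; a1+a2=7.225 < 7.813 ≤ a1+…+a3=23.465 → R3 fires; D=8 M=4 Q=3 S=8
Draw 11: a1=9.240, a2=1.468, a3=14.848, a4=7.872, a0=33.428; τ=−ln(0.3901)/33.428=0.028 → t=0.379; u2·a0=0.2807·33.428=9.383; a1=9.240 < 9.383 ≤ a1+a2=10.708 → R2 fires; D=10 M=4 Q=3 S=8
Draw 12: a1=11.550, a2=1.468, a3=18.560, a4=7.872, a0=39.450; τ=−ln(0.7243)/39.450=0.008 → t=0.387; u2·a0=0.1197·39.450=4.722 ≤ a1=11.550 → R1 fires; D=9 M=5 Q=2 S=8
Draw 13: a1=6.930, a2=1.835, a3=20.880, a4=5.248, a0=34.893; τ=−ln(0.4240)/34.893=0.025 → t=0.411; u2·a0=0.5548·34.893=19.359; a1+a2=8.765 < 19.359 ≤ a1+…+a3=29.645 → R3 fires; D=10 M=4 Q=3 S=8
Draw 14: a1=11.550, a2=1.468, a3=18.560, a4=7.872, a0=39.450; τ=−ln(0.2304)/39.450=0.037 → t=0.448 > T=0.43: stop.
Read off M at T=0.43: 4

M at T = 4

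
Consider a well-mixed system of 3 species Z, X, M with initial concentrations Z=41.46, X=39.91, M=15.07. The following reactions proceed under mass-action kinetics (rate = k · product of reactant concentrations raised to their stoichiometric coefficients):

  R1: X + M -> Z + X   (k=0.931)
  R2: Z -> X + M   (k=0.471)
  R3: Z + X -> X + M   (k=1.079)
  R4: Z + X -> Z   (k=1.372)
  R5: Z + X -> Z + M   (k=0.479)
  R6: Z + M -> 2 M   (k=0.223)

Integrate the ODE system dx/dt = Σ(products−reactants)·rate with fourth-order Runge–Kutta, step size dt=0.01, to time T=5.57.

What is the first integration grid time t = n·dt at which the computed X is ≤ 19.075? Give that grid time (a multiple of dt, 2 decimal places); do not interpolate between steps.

Threshold first reached at t = 0.02

RK4 with dt=0.01: 557 steps to T=5.57. Trajectory (selected grid times):
t=0.00: Z=41.46 X=39.91 M=15.07
t=0.01: Z=33.65 X=20.35 M=27.98
t=0.02: Z=30.38 X=11.41 M=33.61
t=0.62: Z=1.11 X=0.28 M=66.17
t=1.24: Z=1.04 X=0.26 M=66.33
t=1.86: Z=1.02 X=0.26 M=66.43
t=2.48: Z=1.01 X=0.26 M=66.51
t=3.09: Z=1.01 X=0.25 M=66.59
t=3.71: Z=1.01 X=0.25 M=66.66
t=4.33: Z=1.01 X=0.25 M=66.74
t=4.95: Z=1.01 X=0.25 M=66.82
t=5.57: Z=1.01 X=0.25 M=66.89
X(0.01)=20.352 > 19.075 but X(0.02)=11.405 ≤ 19.075, so the first grid time is t=0.02.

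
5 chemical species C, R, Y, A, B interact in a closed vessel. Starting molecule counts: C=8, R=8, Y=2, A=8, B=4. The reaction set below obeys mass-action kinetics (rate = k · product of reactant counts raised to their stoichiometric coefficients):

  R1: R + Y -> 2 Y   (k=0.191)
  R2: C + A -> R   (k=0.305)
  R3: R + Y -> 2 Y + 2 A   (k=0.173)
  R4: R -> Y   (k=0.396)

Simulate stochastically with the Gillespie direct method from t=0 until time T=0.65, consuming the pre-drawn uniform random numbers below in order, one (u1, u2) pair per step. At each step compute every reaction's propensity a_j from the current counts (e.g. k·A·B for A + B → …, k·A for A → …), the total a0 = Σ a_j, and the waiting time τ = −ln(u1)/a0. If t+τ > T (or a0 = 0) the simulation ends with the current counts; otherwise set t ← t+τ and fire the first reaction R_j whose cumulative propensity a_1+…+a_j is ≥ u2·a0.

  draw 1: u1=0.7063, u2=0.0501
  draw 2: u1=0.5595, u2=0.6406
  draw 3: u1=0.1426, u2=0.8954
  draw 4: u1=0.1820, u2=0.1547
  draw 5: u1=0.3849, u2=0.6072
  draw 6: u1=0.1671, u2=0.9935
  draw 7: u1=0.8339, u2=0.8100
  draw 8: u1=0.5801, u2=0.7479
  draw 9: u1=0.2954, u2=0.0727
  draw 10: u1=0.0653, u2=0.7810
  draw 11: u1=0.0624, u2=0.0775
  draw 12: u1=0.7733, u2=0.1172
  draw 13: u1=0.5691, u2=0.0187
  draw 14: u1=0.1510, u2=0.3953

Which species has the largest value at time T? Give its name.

Dominant species at T: Y

t=0.000: C=8 R=8 Y=2 A=8 B=4
Draw 1: a1=3.056, a2=19.520, a3=2.768, a4=3.168, a0=28.512; τ=−ln(0.7063)/28.512=0.012 → t=0.012; u2·a0=0.0501·28.512=1.428 ≤ a1=3.056 → R1 fires; C=8 R=7 Y=3 A=8 B=4
Draw 2: a1=4.011, a2=19.520, a3=3.633, a4=2.772, a0=29.936; τ=−ln(0.5595)/29.936=0.019 → t=0.032; u2·a0=0.6406·29.936=19.177; a1=4.011 < 19.177 ≤ a1+a2=23.531 → R2 fires; C=7 R=8 Y=3 A=7 B=4
Draw 3: a1=4.584, a2=14.945, a3=4.152, a4=3.168, a0=26.849; τ=−ln(0.1426)/26.849=0.073 → t=0.104; u2·a0=0.8954·26.849=24.041; a1+…+a3=23.681 < 24.041 ≤ a1+…+a4=26.849 → R4 fires; C=7 R=7 Y=4 A=7 B=4
Draw 4: a1=5.348, a2=14.945, a3=4.844, a4=2.772, a0=27.909; τ=−ln(0.1820)/27.909=0.061 → t=0.165; u2·a0=0.1547·27.909=4.318 ≤ a1=5.348 → R1 fires; C=7 R=6 Y=5 A=7 B=4
Draw 5: a1=5.730, a2=14.945, a3=5.190, a4=2.376, a0=28.241; τ=−ln(0.3849)/28.241=0.034 → t=0.199; u2·a0=0.6072·28.241=17.148; a1=5.730 < 17.148 ≤ a1+a2=20.675 → R2 fires; C=6 R=7 Y=5 A=6 B=4
Draw 6: a1=6.685, a2=10.980, a3=6.055, a4=2.772, a0=26.492; τ=−ln(0.1671)/26.492=0.068 → t=0.267; u2·a0=0.9935·26.492=26.320; a1+…+a3=23.720 < 26.320 ≤ a1+…+a4=26.492 → R4 fires; C=6 R=6 Y=6 A=6 B=4
Draw 7: a1=6.876, a2=10.980, a3=6.228, a4=2.376, a0=26.460; τ=−ln(0.8339)/26.460=0.007 → t=0.273; u2·a0=0.8100·26.460=21.433; a1+a2=17.856 < 21.433 ≤ a1+…+a3=24.084 → R3 fires; C=6 R=5 Y=7 A=8 B=4
Draw 8: a1=6.685, a2=14.640, a3=6.055, a4=1.980, a0=29.360; τ=−ln(0.5801)/29.360=0.019 → t=0.292; u2·a0=0.7479·29.360=21.958; a1+a2=21.325 < 21.958 ≤ a1+…+a3=27.380 → R3 fires; C=6 R=4 Y=8 A=10 B=4
Draw 9: a1=6.112, a2=18.300, a3=5.536, a4=1.584, a0=31.532; τ=−ln(0.2954)/31.532=0.039 → t=0.331; u2·a0=0.0727·31.532=2.292 ≤ a1=6.112 → R1 fires; C=6 R=3 Y=9 A=10 B=4
Draw 10: a1=5.157, a2=18.300, a3=4.671, a4=1.188, a0=29.316; τ=−ln(0.0653)/29.316=0.093 → t=0.424; u2·a0=0.7810·29.316=22.896; a1=5.157 < 22.896 ≤ a1+a2=23.457 → R2 fires; C=5 R=4 Y=9 A=9 B=4
Draw 11: a1=6.876, a2=13.725, a3=6.228, a4=1.584, a0=28.413; τ=−ln(0.0624)/28.413=0.098 → t=0.521; u2·a0=0.0775·28.413=2.202 ≤ a1=6.876 → R1 fires; C=5 R=3 Y=10 A=9 B=4
Draw 12: a1=5.730, a2=13.725, a3=5.190, a4=1.188, a0=25.833; τ=−ln(0.7733)/25.833=0.010 → t=0.531; u2·a0=0.1172·25.833=3.028 ≤ a1=5.730 → R1 fires; C=5 R=2 Y=11 A=9 B=4
Draw 13: a1=4.202, a2=13.725, a3=3.806, a4=0.792, a0=22.525; τ=−ln(0.5691)/22.525=0.025 → t=0.556; u2·a0=0.0187·22.525=0.421 ≤ a1=4.202 → R1 fires; C=5 R=1 Y=12 A=9 B=4
Draw 14: a1=2.292, a2=13.725, a3=2.076, a4=0.396, a0=18.489; τ=−ln(0.1510)/18.489=0.102 → t=0.659 > T=0.65: stop.
At T=0.65: C=5 R=1 Y=12 A=9 B=4; the largest is Y.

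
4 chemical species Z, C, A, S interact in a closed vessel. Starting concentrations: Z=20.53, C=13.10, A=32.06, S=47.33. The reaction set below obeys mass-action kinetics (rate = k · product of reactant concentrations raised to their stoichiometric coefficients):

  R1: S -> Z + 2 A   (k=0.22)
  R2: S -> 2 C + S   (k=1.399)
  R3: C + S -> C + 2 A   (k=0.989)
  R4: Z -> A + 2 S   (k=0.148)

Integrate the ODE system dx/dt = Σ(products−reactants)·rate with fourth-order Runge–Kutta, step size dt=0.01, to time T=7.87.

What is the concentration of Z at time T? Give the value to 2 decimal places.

RK4 with dt=0.01: 787 steps to T=7.87. Trajectory (selected grid times):
t=0.00: Z=20.53 C=13.10 A=32.06 S=47.33
t=0.87: Z=18.64 C=21.52 A=138.97 S=0.26
t=1.75: Z=16.41 C=22.11 A=150.44 S=0.22
t=2.62: Z=14.46 C=22.61 A=160.42 S=0.19
t=3.50: Z=12.73 C=23.05 A=169.31 S=0.16
t=4.37: Z=11.22 C=23.42 A=177.06 S=0.14
t=5.25: Z=9.87 C=23.75 A=183.95 S=0.12
t=6.12: Z=8.70 C=24.03 A=189.95 S=0.11
t=7.00: Z=7.66 C=24.28 A=195.30 S=0.09
t=7.87: Z=6.75 C=24.49 A=199.95 S=0.08
Read off Z at T=7.87: 6.75

Z at T = 6.75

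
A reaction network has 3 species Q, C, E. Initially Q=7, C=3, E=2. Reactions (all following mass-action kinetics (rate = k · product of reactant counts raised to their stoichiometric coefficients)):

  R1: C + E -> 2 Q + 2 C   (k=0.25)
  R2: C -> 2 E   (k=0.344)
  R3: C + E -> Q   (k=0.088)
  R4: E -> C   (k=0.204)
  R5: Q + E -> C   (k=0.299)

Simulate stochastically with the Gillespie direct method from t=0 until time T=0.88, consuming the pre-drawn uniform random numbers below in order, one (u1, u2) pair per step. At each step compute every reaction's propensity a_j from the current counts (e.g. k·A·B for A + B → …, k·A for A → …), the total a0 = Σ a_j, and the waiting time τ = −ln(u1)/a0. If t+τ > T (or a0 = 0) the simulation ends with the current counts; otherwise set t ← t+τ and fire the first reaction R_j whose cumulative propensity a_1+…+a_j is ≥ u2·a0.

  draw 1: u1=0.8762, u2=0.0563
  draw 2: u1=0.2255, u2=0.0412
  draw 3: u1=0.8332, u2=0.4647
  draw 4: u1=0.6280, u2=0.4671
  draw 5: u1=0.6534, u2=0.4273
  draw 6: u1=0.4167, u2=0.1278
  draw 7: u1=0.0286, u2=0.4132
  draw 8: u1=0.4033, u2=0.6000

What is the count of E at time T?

t=0.000: Q=7 C=3 E=2
Draw 1: a1=1.500, a2=1.032, a3=0.528, a4=0.408, a5=4.186, a0=7.654; τ=−ln(0.8762)/7.654=0.017 → t=0.017; u2·a0=0.0563·7.654=0.431 ≤ a1=1.500 → R1 fires; Q=9 C=4 E=1
Draw 2: a1=1.000, a2=1.376, a3=0.352, a4=0.204, a5=2.691, a0=5.623; τ=−ln(0.2255)/5.623=0.265 → t=0.282; u2·a0=0.0412·5.623=0.232 ≤ a1=1.000 → R1 fires; Q=11 C=5 E=0
Draw 3: a1=0.000, a2=1.720, a3=0.000, a4=0.000, a5=0.000, a0=1.720; τ=−ln(0.8332)/1.720=0.106 → t=0.388; u2·a0=0.4647·1.720=0.799; a1=0.000 < 0.799 ≤ a1+a2=1.720 → R2 fires; Q=11 C=4 E=2
Draw 4: a1=2.000, a2=1.376, a3=0.704, a4=0.408, a5=6.578, a0=11.066; τ=−ln(0.6280)/11.066=0.042 → t=0.430; u2·a0=0.4671·11.066=5.169; a1+…+a4=4.488 < 5.169 ≤ a1+…+a5=11.066 → R5 fires; Q=10 C=5 E=1
Draw 5: a1=1.250, a2=1.720, a3=0.440, a4=0.204, a5=2.990, a0=6.604; τ=−ln(0.6534)/6.604=0.064 → t=0.495; u2·a0=0.4273·6.604=2.822; a1=1.250 < 2.822 ≤ a1+a2=2.970 → R2 fires; Q=10 C=4 E=3
Draw 6: a1=3.000, a2=1.376, a3=1.056, a4=0.612, a5=8.970, a0=15.014; τ=−ln(0.4167)/15.014=0.058 → t=0.553; u2·a0=0.1278·15.014=1.919 ≤ a1=3.000 → R1 fires; Q=12 C=5 E=2
Draw 7: a1=2.500, a2=1.720, a3=0.880, a4=0.408, a5=7.176, a0=12.684; τ=−ln(0.0286)/12.684=0.280 → t=0.833; u2·a0=0.4132·12.684=5.241; a1+…+a3=5.100 < 5.241 ≤ a1+…+a4=5.508 → R4 fires; Q=12 C=6 E=1
Draw 8: a1=1.500, a2=2.064, a3=0.528, a4=0.204, a5=3.588, a0=7.884; τ=−ln(0.4033)/7.884=0.115 → t=0.948 > T=0.88: stop.
Read off E at T=0.88: 1

E at T = 1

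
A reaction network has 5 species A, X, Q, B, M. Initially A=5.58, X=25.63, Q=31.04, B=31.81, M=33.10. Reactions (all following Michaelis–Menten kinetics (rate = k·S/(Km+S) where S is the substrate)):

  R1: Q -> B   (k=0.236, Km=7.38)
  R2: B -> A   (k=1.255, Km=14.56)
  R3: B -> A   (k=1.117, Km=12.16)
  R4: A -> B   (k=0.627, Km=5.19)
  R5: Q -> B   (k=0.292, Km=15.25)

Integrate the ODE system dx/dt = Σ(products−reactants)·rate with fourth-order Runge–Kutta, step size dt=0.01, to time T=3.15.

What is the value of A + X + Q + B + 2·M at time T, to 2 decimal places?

Value at T = 160.26

Check how each reaction changes W = A + X + Q + B + 2·M (weight of products minus weight of reactants):
R1: Q -> B: (1·1) − (1·1) = 1 − 1 = 0
R2: B -> A: (1·1) − (1·1) = 1 − 1 = 0
R3: B -> A: (1·1) − (1·1) = 1 − 1 = 0
R4: A -> B: (1·1) − (1·1) = 1 − 1 = 0
R5: Q -> B: (1·1) − (1·1) = 1 − 1 = 0
Every reaction leaves W unchanged, so W is conserved and no simulation is needed: W(T) = W(0) = 5.58 + 25.63 + 31.04 + 31.81 + 2·33.10 = 160.26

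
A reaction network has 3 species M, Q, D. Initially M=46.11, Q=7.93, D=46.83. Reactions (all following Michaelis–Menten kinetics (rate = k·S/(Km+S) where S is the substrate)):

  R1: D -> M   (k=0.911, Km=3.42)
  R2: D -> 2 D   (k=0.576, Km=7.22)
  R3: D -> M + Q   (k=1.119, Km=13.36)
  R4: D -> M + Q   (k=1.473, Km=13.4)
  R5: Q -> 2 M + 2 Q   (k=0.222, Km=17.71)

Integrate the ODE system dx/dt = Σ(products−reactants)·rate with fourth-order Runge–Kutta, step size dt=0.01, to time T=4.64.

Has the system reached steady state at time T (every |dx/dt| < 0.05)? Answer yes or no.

RK4 with dt=0.01: 464 steps to T=4.64. Trajectory (selected grid times):
t=0.00: M=46.11 Q=7.93 D=46.83
t=0.52: M=47.67 Q=9.01 D=45.60
t=1.03: M=49.20 Q=10.07 D=44.41
t=1.55: M=50.76 Q=11.15 D=43.19
t=2.06: M=52.29 Q=12.20 D=42.01
t=2.58: M=53.84 Q=13.26 D=40.80
t=3.09: M=55.36 Q=14.31 D=39.63
t=3.61: M=56.90 Q=15.36 D=38.45
t=4.12: M=58.41 Q=16.39 D=37.29
t=4.64: M=59.95 Q=17.44 D=36.12
Rates at T: R1=0.8322, R2=0.4800, R3=0.8169, R4=1.0744, R5=0.1101
dx/dt at T (Σ net stoichiometry × rate): M=+2.9438, Q=+2.0014, D=-2.2434
Largest |dx/dt| is |+2.9438| (M) ≥ 0.05 → not steady.

Steady state at T: no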